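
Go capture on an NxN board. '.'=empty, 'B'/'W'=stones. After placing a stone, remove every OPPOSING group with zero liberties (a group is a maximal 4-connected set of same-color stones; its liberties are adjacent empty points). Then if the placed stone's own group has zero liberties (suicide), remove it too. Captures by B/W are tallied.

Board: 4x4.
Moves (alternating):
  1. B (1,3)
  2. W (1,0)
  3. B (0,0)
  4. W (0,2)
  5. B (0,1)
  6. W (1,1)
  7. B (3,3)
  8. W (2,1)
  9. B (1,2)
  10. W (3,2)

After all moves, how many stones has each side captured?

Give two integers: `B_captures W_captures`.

Move 1: B@(1,3) -> caps B=0 W=0
Move 2: W@(1,0) -> caps B=0 W=0
Move 3: B@(0,0) -> caps B=0 W=0
Move 4: W@(0,2) -> caps B=0 W=0
Move 5: B@(0,1) -> caps B=0 W=0
Move 6: W@(1,1) -> caps B=0 W=2
Move 7: B@(3,3) -> caps B=0 W=2
Move 8: W@(2,1) -> caps B=0 W=2
Move 9: B@(1,2) -> caps B=0 W=2
Move 10: W@(3,2) -> caps B=0 W=2

Answer: 0 2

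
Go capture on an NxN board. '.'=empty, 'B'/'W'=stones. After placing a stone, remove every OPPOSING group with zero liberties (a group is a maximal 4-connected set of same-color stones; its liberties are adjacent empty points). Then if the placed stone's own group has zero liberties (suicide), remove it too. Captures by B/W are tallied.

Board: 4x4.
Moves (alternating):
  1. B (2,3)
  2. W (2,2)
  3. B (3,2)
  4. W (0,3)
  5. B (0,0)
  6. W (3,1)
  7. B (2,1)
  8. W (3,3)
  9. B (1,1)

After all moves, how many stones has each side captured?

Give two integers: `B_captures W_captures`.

Answer: 0 1

Derivation:
Move 1: B@(2,3) -> caps B=0 W=0
Move 2: W@(2,2) -> caps B=0 W=0
Move 3: B@(3,2) -> caps B=0 W=0
Move 4: W@(0,3) -> caps B=0 W=0
Move 5: B@(0,0) -> caps B=0 W=0
Move 6: W@(3,1) -> caps B=0 W=0
Move 7: B@(2,1) -> caps B=0 W=0
Move 8: W@(3,3) -> caps B=0 W=1
Move 9: B@(1,1) -> caps B=0 W=1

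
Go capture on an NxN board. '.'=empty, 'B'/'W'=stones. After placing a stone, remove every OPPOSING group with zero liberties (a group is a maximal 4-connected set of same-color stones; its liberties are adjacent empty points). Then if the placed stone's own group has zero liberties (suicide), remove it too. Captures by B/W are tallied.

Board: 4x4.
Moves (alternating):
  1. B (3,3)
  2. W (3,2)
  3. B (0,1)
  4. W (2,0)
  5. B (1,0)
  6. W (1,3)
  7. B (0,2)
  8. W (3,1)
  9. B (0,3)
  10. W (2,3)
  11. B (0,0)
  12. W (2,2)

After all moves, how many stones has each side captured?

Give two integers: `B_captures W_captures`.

Answer: 0 1

Derivation:
Move 1: B@(3,3) -> caps B=0 W=0
Move 2: W@(3,2) -> caps B=0 W=0
Move 3: B@(0,1) -> caps B=0 W=0
Move 4: W@(2,0) -> caps B=0 W=0
Move 5: B@(1,0) -> caps B=0 W=0
Move 6: W@(1,3) -> caps B=0 W=0
Move 7: B@(0,2) -> caps B=0 W=0
Move 8: W@(3,1) -> caps B=0 W=0
Move 9: B@(0,3) -> caps B=0 W=0
Move 10: W@(2,3) -> caps B=0 W=1
Move 11: B@(0,0) -> caps B=0 W=1
Move 12: W@(2,2) -> caps B=0 W=1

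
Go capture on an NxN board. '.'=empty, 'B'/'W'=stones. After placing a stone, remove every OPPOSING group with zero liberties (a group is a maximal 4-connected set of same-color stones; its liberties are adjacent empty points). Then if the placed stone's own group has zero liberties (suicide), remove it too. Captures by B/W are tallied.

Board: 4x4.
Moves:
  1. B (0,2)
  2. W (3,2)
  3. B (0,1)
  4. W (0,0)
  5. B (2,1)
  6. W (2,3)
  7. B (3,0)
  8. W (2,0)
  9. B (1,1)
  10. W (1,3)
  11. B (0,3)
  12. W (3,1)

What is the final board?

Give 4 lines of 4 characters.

Answer: WBBB
.B.W
WB.W
.WW.

Derivation:
Move 1: B@(0,2) -> caps B=0 W=0
Move 2: W@(3,2) -> caps B=0 W=0
Move 3: B@(0,1) -> caps B=0 W=0
Move 4: W@(0,0) -> caps B=0 W=0
Move 5: B@(2,1) -> caps B=0 W=0
Move 6: W@(2,3) -> caps B=0 W=0
Move 7: B@(3,0) -> caps B=0 W=0
Move 8: W@(2,0) -> caps B=0 W=0
Move 9: B@(1,1) -> caps B=0 W=0
Move 10: W@(1,3) -> caps B=0 W=0
Move 11: B@(0,3) -> caps B=0 W=0
Move 12: W@(3,1) -> caps B=0 W=1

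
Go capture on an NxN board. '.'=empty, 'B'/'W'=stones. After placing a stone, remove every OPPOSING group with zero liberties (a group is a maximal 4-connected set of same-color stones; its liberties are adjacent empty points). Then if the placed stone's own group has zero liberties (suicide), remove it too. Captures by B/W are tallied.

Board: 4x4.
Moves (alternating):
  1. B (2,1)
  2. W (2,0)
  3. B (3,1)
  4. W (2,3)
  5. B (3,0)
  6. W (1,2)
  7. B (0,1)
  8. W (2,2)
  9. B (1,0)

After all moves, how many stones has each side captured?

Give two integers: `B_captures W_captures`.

Answer: 1 0

Derivation:
Move 1: B@(2,1) -> caps B=0 W=0
Move 2: W@(2,0) -> caps B=0 W=0
Move 3: B@(3,1) -> caps B=0 W=0
Move 4: W@(2,3) -> caps B=0 W=0
Move 5: B@(3,0) -> caps B=0 W=0
Move 6: W@(1,2) -> caps B=0 W=0
Move 7: B@(0,1) -> caps B=0 W=0
Move 8: W@(2,2) -> caps B=0 W=0
Move 9: B@(1,0) -> caps B=1 W=0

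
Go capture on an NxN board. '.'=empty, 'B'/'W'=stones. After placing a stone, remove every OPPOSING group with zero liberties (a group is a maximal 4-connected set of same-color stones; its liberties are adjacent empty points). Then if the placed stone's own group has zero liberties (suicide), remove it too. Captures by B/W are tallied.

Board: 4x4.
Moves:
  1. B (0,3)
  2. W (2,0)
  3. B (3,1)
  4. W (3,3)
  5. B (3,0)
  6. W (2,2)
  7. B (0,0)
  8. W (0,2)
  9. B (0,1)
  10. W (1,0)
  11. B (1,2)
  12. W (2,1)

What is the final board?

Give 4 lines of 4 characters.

Move 1: B@(0,3) -> caps B=0 W=0
Move 2: W@(2,0) -> caps B=0 W=0
Move 3: B@(3,1) -> caps B=0 W=0
Move 4: W@(3,3) -> caps B=0 W=0
Move 5: B@(3,0) -> caps B=0 W=0
Move 6: W@(2,2) -> caps B=0 W=0
Move 7: B@(0,0) -> caps B=0 W=0
Move 8: W@(0,2) -> caps B=0 W=0
Move 9: B@(0,1) -> caps B=0 W=0
Move 10: W@(1,0) -> caps B=0 W=0
Move 11: B@(1,2) -> caps B=1 W=0
Move 12: W@(2,1) -> caps B=1 W=0

Answer: BB.B
W.B.
WWW.
BB.W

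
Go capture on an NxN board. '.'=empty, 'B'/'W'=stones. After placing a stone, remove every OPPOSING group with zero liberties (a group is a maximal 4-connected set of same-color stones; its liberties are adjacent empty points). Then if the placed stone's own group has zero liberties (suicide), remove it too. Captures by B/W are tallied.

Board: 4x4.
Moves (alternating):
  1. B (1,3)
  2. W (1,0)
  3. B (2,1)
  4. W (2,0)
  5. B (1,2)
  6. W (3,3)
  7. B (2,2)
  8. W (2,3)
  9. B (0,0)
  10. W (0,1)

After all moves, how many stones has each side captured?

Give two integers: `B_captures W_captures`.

Answer: 0 1

Derivation:
Move 1: B@(1,3) -> caps B=0 W=0
Move 2: W@(1,0) -> caps B=0 W=0
Move 3: B@(2,1) -> caps B=0 W=0
Move 4: W@(2,0) -> caps B=0 W=0
Move 5: B@(1,2) -> caps B=0 W=0
Move 6: W@(3,3) -> caps B=0 W=0
Move 7: B@(2,2) -> caps B=0 W=0
Move 8: W@(2,3) -> caps B=0 W=0
Move 9: B@(0,0) -> caps B=0 W=0
Move 10: W@(0,1) -> caps B=0 W=1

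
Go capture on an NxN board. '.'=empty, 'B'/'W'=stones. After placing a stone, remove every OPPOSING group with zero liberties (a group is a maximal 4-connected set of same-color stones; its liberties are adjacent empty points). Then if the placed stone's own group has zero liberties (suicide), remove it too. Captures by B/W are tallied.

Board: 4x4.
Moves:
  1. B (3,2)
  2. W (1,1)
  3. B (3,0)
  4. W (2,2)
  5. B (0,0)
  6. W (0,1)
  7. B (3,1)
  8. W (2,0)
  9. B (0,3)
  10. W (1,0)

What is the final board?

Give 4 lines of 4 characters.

Answer: .W.B
WW..
W.W.
BBB.

Derivation:
Move 1: B@(3,2) -> caps B=0 W=0
Move 2: W@(1,1) -> caps B=0 W=0
Move 3: B@(3,0) -> caps B=0 W=0
Move 4: W@(2,2) -> caps B=0 W=0
Move 5: B@(0,0) -> caps B=0 W=0
Move 6: W@(0,1) -> caps B=0 W=0
Move 7: B@(3,1) -> caps B=0 W=0
Move 8: W@(2,0) -> caps B=0 W=0
Move 9: B@(0,3) -> caps B=0 W=0
Move 10: W@(1,0) -> caps B=0 W=1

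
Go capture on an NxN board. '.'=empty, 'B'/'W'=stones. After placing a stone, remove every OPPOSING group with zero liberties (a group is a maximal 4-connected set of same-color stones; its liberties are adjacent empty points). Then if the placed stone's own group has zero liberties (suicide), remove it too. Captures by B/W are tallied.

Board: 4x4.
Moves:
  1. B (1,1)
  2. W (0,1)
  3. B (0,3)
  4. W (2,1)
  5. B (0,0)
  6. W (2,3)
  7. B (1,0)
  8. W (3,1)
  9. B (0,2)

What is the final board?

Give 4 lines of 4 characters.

Answer: B.BB
BB..
.W.W
.W..

Derivation:
Move 1: B@(1,1) -> caps B=0 W=0
Move 2: W@(0,1) -> caps B=0 W=0
Move 3: B@(0,3) -> caps B=0 W=0
Move 4: W@(2,1) -> caps B=0 W=0
Move 5: B@(0,0) -> caps B=0 W=0
Move 6: W@(2,3) -> caps B=0 W=0
Move 7: B@(1,0) -> caps B=0 W=0
Move 8: W@(3,1) -> caps B=0 W=0
Move 9: B@(0,2) -> caps B=1 W=0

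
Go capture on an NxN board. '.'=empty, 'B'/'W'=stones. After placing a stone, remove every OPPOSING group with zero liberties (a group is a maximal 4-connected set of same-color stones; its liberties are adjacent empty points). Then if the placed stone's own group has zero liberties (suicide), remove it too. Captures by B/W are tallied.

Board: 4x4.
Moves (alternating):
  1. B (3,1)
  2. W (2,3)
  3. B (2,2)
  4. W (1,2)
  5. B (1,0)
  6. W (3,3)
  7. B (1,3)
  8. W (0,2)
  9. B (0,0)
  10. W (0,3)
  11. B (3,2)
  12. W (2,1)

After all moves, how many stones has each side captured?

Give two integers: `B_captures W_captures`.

Move 1: B@(3,1) -> caps B=0 W=0
Move 2: W@(2,3) -> caps B=0 W=0
Move 3: B@(2,2) -> caps B=0 W=0
Move 4: W@(1,2) -> caps B=0 W=0
Move 5: B@(1,0) -> caps B=0 W=0
Move 6: W@(3,3) -> caps B=0 W=0
Move 7: B@(1,3) -> caps B=0 W=0
Move 8: W@(0,2) -> caps B=0 W=0
Move 9: B@(0,0) -> caps B=0 W=0
Move 10: W@(0,3) -> caps B=0 W=1
Move 11: B@(3,2) -> caps B=0 W=1
Move 12: W@(2,1) -> caps B=0 W=1

Answer: 0 1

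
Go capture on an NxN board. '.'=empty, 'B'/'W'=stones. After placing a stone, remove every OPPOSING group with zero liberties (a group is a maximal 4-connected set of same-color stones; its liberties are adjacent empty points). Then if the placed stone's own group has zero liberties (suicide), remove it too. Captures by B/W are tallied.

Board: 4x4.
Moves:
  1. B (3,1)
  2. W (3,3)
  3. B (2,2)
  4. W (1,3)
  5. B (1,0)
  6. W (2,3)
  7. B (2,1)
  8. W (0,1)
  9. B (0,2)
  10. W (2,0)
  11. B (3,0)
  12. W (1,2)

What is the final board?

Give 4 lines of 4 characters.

Answer: .WB.
B.WW
.BBW
BB.W

Derivation:
Move 1: B@(3,1) -> caps B=0 W=0
Move 2: W@(3,3) -> caps B=0 W=0
Move 3: B@(2,2) -> caps B=0 W=0
Move 4: W@(1,3) -> caps B=0 W=0
Move 5: B@(1,0) -> caps B=0 W=0
Move 6: W@(2,3) -> caps B=0 W=0
Move 7: B@(2,1) -> caps B=0 W=0
Move 8: W@(0,1) -> caps B=0 W=0
Move 9: B@(0,2) -> caps B=0 W=0
Move 10: W@(2,0) -> caps B=0 W=0
Move 11: B@(3,0) -> caps B=1 W=0
Move 12: W@(1,2) -> caps B=1 W=0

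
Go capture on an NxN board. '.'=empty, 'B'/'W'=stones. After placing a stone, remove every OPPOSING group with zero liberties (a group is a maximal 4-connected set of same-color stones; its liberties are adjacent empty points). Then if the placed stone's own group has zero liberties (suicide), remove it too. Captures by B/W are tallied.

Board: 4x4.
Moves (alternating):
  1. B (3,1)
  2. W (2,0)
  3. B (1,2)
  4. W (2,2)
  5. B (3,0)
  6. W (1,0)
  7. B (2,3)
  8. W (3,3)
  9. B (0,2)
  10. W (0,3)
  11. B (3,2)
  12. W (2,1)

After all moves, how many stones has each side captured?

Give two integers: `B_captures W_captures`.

Answer: 1 0

Derivation:
Move 1: B@(3,1) -> caps B=0 W=0
Move 2: W@(2,0) -> caps B=0 W=0
Move 3: B@(1,2) -> caps B=0 W=0
Move 4: W@(2,2) -> caps B=0 W=0
Move 5: B@(3,0) -> caps B=0 W=0
Move 6: W@(1,0) -> caps B=0 W=0
Move 7: B@(2,3) -> caps B=0 W=0
Move 8: W@(3,3) -> caps B=0 W=0
Move 9: B@(0,2) -> caps B=0 W=0
Move 10: W@(0,3) -> caps B=0 W=0
Move 11: B@(3,2) -> caps B=1 W=0
Move 12: W@(2,1) -> caps B=1 W=0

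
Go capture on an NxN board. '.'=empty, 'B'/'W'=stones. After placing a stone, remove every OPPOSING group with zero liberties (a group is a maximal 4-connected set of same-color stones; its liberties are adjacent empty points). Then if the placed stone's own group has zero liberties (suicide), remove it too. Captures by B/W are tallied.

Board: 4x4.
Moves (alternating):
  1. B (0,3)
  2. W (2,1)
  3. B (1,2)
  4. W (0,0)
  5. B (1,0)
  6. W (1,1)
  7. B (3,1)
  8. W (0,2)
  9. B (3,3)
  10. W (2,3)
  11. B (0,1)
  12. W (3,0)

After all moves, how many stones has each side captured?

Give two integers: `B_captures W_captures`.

Answer: 2 0

Derivation:
Move 1: B@(0,3) -> caps B=0 W=0
Move 2: W@(2,1) -> caps B=0 W=0
Move 3: B@(1,2) -> caps B=0 W=0
Move 4: W@(0,0) -> caps B=0 W=0
Move 5: B@(1,0) -> caps B=0 W=0
Move 6: W@(1,1) -> caps B=0 W=0
Move 7: B@(3,1) -> caps B=0 W=0
Move 8: W@(0,2) -> caps B=0 W=0
Move 9: B@(3,3) -> caps B=0 W=0
Move 10: W@(2,3) -> caps B=0 W=0
Move 11: B@(0,1) -> caps B=2 W=0
Move 12: W@(3,0) -> caps B=2 W=0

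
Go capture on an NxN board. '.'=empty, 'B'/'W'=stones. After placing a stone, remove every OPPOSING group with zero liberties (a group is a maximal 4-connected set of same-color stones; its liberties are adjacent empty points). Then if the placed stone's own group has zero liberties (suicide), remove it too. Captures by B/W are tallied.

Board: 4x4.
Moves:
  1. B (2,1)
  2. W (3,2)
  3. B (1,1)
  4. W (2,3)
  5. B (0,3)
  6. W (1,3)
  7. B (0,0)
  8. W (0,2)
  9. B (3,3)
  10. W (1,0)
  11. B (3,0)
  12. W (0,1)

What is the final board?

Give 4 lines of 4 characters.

Move 1: B@(2,1) -> caps B=0 W=0
Move 2: W@(3,2) -> caps B=0 W=0
Move 3: B@(1,1) -> caps B=0 W=0
Move 4: W@(2,3) -> caps B=0 W=0
Move 5: B@(0,3) -> caps B=0 W=0
Move 6: W@(1,3) -> caps B=0 W=0
Move 7: B@(0,0) -> caps B=0 W=0
Move 8: W@(0,2) -> caps B=0 W=1
Move 9: B@(3,3) -> caps B=0 W=1
Move 10: W@(1,0) -> caps B=0 W=1
Move 11: B@(3,0) -> caps B=0 W=1
Move 12: W@(0,1) -> caps B=0 W=2

Answer: .WW.
WB.W
.B.W
B.W.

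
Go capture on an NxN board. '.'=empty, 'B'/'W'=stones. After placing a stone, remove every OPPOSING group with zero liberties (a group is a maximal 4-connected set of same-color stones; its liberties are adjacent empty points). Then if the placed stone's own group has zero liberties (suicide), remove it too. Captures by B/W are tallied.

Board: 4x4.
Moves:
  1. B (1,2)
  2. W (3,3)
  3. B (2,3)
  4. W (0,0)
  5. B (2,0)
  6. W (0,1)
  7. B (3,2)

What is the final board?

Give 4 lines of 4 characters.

Answer: WW..
..B.
B..B
..B.

Derivation:
Move 1: B@(1,2) -> caps B=0 W=0
Move 2: W@(3,3) -> caps B=0 W=0
Move 3: B@(2,3) -> caps B=0 W=0
Move 4: W@(0,0) -> caps B=0 W=0
Move 5: B@(2,0) -> caps B=0 W=0
Move 6: W@(0,1) -> caps B=0 W=0
Move 7: B@(3,2) -> caps B=1 W=0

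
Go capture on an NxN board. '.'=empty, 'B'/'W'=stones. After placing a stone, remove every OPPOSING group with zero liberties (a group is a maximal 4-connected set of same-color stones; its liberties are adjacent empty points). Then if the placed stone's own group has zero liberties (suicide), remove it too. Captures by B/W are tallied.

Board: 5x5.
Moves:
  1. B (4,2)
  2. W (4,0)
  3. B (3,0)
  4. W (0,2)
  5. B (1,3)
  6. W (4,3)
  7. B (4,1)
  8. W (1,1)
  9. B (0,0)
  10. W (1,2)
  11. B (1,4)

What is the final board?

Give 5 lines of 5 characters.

Answer: B.W..
.WWBB
.....
B....
.BBW.

Derivation:
Move 1: B@(4,2) -> caps B=0 W=0
Move 2: W@(4,0) -> caps B=0 W=0
Move 3: B@(3,0) -> caps B=0 W=0
Move 4: W@(0,2) -> caps B=0 W=0
Move 5: B@(1,3) -> caps B=0 W=0
Move 6: W@(4,3) -> caps B=0 W=0
Move 7: B@(4,1) -> caps B=1 W=0
Move 8: W@(1,1) -> caps B=1 W=0
Move 9: B@(0,0) -> caps B=1 W=0
Move 10: W@(1,2) -> caps B=1 W=0
Move 11: B@(1,4) -> caps B=1 W=0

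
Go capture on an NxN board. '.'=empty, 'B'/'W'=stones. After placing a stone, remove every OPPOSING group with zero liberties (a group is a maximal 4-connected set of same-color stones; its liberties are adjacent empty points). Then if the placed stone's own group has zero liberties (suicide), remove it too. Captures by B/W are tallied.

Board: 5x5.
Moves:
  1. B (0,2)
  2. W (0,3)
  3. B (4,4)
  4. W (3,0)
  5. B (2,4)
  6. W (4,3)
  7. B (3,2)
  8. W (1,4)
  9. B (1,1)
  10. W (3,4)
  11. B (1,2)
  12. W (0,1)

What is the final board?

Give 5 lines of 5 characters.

Answer: .WBW.
.BB.W
....B
W.B.W
...W.

Derivation:
Move 1: B@(0,2) -> caps B=0 W=0
Move 2: W@(0,3) -> caps B=0 W=0
Move 3: B@(4,4) -> caps B=0 W=0
Move 4: W@(3,0) -> caps B=0 W=0
Move 5: B@(2,4) -> caps B=0 W=0
Move 6: W@(4,3) -> caps B=0 W=0
Move 7: B@(3,2) -> caps B=0 W=0
Move 8: W@(1,4) -> caps B=0 W=0
Move 9: B@(1,1) -> caps B=0 W=0
Move 10: W@(3,4) -> caps B=0 W=1
Move 11: B@(1,2) -> caps B=0 W=1
Move 12: W@(0,1) -> caps B=0 W=1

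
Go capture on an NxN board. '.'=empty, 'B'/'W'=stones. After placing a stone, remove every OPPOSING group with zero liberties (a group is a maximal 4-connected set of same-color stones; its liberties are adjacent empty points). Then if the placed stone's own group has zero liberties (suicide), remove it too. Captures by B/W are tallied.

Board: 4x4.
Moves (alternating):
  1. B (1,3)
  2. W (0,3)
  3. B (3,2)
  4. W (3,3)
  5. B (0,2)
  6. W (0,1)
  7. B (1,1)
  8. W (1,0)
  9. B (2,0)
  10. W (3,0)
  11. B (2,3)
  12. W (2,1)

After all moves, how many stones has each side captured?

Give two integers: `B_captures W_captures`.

Answer: 2 1

Derivation:
Move 1: B@(1,3) -> caps B=0 W=0
Move 2: W@(0,3) -> caps B=0 W=0
Move 3: B@(3,2) -> caps B=0 W=0
Move 4: W@(3,3) -> caps B=0 W=0
Move 5: B@(0,2) -> caps B=1 W=0
Move 6: W@(0,1) -> caps B=1 W=0
Move 7: B@(1,1) -> caps B=1 W=0
Move 8: W@(1,0) -> caps B=1 W=0
Move 9: B@(2,0) -> caps B=1 W=0
Move 10: W@(3,0) -> caps B=1 W=0
Move 11: B@(2,3) -> caps B=2 W=0
Move 12: W@(2,1) -> caps B=2 W=1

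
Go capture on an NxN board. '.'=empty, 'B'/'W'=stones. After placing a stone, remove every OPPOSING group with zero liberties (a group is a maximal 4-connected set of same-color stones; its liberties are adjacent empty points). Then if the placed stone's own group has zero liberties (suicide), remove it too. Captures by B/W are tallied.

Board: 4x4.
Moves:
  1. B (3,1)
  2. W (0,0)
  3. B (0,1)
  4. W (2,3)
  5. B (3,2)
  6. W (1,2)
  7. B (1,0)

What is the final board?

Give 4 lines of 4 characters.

Answer: .B..
B.W.
...W
.BB.

Derivation:
Move 1: B@(3,1) -> caps B=0 W=0
Move 2: W@(0,0) -> caps B=0 W=0
Move 3: B@(0,1) -> caps B=0 W=0
Move 4: W@(2,3) -> caps B=0 W=0
Move 5: B@(3,2) -> caps B=0 W=0
Move 6: W@(1,2) -> caps B=0 W=0
Move 7: B@(1,0) -> caps B=1 W=0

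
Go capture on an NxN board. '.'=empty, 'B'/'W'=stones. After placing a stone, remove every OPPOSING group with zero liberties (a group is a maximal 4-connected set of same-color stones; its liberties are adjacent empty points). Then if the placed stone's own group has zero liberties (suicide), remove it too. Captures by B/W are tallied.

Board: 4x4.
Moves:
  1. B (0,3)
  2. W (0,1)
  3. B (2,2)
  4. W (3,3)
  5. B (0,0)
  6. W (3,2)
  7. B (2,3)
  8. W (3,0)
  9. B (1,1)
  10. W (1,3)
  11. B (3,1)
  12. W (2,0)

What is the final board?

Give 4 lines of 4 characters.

Move 1: B@(0,3) -> caps B=0 W=0
Move 2: W@(0,1) -> caps B=0 W=0
Move 3: B@(2,2) -> caps B=0 W=0
Move 4: W@(3,3) -> caps B=0 W=0
Move 5: B@(0,0) -> caps B=0 W=0
Move 6: W@(3,2) -> caps B=0 W=0
Move 7: B@(2,3) -> caps B=0 W=0
Move 8: W@(3,0) -> caps B=0 W=0
Move 9: B@(1,1) -> caps B=0 W=0
Move 10: W@(1,3) -> caps B=0 W=0
Move 11: B@(3,1) -> caps B=2 W=0
Move 12: W@(2,0) -> caps B=2 W=0

Answer: BW.B
.B.W
W.BB
WB..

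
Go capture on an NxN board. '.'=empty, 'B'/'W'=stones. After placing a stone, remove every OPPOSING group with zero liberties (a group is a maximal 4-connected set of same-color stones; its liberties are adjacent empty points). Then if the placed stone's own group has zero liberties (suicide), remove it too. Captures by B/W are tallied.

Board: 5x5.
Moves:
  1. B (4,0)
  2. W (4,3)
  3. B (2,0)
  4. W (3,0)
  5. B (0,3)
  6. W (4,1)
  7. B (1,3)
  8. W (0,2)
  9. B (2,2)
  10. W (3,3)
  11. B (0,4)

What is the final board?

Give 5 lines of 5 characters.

Answer: ..WBB
...B.
B.B..
W..W.
.W.W.

Derivation:
Move 1: B@(4,0) -> caps B=0 W=0
Move 2: W@(4,3) -> caps B=0 W=0
Move 3: B@(2,0) -> caps B=0 W=0
Move 4: W@(3,0) -> caps B=0 W=0
Move 5: B@(0,3) -> caps B=0 W=0
Move 6: W@(4,1) -> caps B=0 W=1
Move 7: B@(1,3) -> caps B=0 W=1
Move 8: W@(0,2) -> caps B=0 W=1
Move 9: B@(2,2) -> caps B=0 W=1
Move 10: W@(3,3) -> caps B=0 W=1
Move 11: B@(0,4) -> caps B=0 W=1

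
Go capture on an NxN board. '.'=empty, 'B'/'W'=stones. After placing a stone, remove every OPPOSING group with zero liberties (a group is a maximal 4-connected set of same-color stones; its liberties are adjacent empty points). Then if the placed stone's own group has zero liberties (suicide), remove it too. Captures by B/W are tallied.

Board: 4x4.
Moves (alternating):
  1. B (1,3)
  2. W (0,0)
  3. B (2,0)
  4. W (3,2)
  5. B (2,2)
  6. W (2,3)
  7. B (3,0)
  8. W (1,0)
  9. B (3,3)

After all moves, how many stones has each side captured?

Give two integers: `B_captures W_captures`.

Answer: 1 0

Derivation:
Move 1: B@(1,3) -> caps B=0 W=0
Move 2: W@(0,0) -> caps B=0 W=0
Move 3: B@(2,0) -> caps B=0 W=0
Move 4: W@(3,2) -> caps B=0 W=0
Move 5: B@(2,2) -> caps B=0 W=0
Move 6: W@(2,3) -> caps B=0 W=0
Move 7: B@(3,0) -> caps B=0 W=0
Move 8: W@(1,0) -> caps B=0 W=0
Move 9: B@(3,3) -> caps B=1 W=0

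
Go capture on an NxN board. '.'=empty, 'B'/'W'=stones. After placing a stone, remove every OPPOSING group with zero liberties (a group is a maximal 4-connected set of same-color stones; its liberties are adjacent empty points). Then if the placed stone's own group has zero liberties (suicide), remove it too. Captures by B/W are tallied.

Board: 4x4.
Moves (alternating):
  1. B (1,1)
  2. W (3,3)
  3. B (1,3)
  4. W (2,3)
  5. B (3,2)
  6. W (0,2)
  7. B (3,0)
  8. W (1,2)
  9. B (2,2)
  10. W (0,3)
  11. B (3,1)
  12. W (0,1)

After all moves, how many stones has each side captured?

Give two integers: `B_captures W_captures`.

Move 1: B@(1,1) -> caps B=0 W=0
Move 2: W@(3,3) -> caps B=0 W=0
Move 3: B@(1,3) -> caps B=0 W=0
Move 4: W@(2,3) -> caps B=0 W=0
Move 5: B@(3,2) -> caps B=0 W=0
Move 6: W@(0,2) -> caps B=0 W=0
Move 7: B@(3,0) -> caps B=0 W=0
Move 8: W@(1,2) -> caps B=0 W=0
Move 9: B@(2,2) -> caps B=2 W=0
Move 10: W@(0,3) -> caps B=2 W=0
Move 11: B@(3,1) -> caps B=2 W=0
Move 12: W@(0,1) -> caps B=2 W=0

Answer: 2 0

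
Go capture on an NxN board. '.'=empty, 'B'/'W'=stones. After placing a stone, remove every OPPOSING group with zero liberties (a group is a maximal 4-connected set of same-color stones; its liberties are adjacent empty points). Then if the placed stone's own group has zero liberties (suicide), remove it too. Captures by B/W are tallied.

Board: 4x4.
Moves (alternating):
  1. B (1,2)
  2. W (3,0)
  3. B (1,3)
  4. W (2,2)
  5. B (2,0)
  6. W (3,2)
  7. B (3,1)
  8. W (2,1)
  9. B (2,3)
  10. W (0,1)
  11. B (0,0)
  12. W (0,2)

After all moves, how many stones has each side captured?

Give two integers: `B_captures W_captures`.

Move 1: B@(1,2) -> caps B=0 W=0
Move 2: W@(3,0) -> caps B=0 W=0
Move 3: B@(1,3) -> caps B=0 W=0
Move 4: W@(2,2) -> caps B=0 W=0
Move 5: B@(2,0) -> caps B=0 W=0
Move 6: W@(3,2) -> caps B=0 W=0
Move 7: B@(3,1) -> caps B=1 W=0
Move 8: W@(2,1) -> caps B=1 W=0
Move 9: B@(2,3) -> caps B=1 W=0
Move 10: W@(0,1) -> caps B=1 W=0
Move 11: B@(0,0) -> caps B=1 W=0
Move 12: W@(0,2) -> caps B=1 W=0

Answer: 1 0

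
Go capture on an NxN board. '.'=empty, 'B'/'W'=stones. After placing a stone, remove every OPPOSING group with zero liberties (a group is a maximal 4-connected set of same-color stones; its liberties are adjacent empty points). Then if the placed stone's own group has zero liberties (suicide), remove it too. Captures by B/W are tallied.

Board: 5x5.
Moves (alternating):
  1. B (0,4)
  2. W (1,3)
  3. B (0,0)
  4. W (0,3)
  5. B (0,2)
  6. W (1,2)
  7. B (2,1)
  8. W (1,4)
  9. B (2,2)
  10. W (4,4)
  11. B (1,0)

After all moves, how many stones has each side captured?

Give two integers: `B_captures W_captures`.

Move 1: B@(0,4) -> caps B=0 W=0
Move 2: W@(1,3) -> caps B=0 W=0
Move 3: B@(0,0) -> caps B=0 W=0
Move 4: W@(0,3) -> caps B=0 W=0
Move 5: B@(0,2) -> caps B=0 W=0
Move 6: W@(1,2) -> caps B=0 W=0
Move 7: B@(2,1) -> caps B=0 W=0
Move 8: W@(1,4) -> caps B=0 W=1
Move 9: B@(2,2) -> caps B=0 W=1
Move 10: W@(4,4) -> caps B=0 W=1
Move 11: B@(1,0) -> caps B=0 W=1

Answer: 0 1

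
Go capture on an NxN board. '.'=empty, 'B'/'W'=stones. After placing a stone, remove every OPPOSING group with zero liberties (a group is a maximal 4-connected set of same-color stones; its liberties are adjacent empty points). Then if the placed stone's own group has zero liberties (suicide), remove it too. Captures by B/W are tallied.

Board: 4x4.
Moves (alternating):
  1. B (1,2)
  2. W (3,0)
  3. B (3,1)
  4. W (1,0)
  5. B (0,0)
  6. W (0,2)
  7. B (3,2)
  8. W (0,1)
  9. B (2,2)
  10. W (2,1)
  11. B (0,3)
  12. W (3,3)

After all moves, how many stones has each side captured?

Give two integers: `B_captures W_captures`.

Move 1: B@(1,2) -> caps B=0 W=0
Move 2: W@(3,0) -> caps B=0 W=0
Move 3: B@(3,1) -> caps B=0 W=0
Move 4: W@(1,0) -> caps B=0 W=0
Move 5: B@(0,0) -> caps B=0 W=0
Move 6: W@(0,2) -> caps B=0 W=0
Move 7: B@(3,2) -> caps B=0 W=0
Move 8: W@(0,1) -> caps B=0 W=1
Move 9: B@(2,2) -> caps B=0 W=1
Move 10: W@(2,1) -> caps B=0 W=1
Move 11: B@(0,3) -> caps B=0 W=1
Move 12: W@(3,3) -> caps B=0 W=1

Answer: 0 1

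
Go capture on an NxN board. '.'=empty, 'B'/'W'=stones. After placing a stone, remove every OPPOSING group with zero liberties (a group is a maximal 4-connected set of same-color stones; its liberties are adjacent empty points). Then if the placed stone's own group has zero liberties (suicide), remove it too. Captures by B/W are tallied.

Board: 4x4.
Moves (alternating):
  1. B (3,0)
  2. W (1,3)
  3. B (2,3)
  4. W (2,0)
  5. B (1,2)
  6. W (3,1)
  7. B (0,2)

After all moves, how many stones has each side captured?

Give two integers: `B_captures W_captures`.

Move 1: B@(3,0) -> caps B=0 W=0
Move 2: W@(1,3) -> caps B=0 W=0
Move 3: B@(2,3) -> caps B=0 W=0
Move 4: W@(2,0) -> caps B=0 W=0
Move 5: B@(1,2) -> caps B=0 W=0
Move 6: W@(3,1) -> caps B=0 W=1
Move 7: B@(0,2) -> caps B=0 W=1

Answer: 0 1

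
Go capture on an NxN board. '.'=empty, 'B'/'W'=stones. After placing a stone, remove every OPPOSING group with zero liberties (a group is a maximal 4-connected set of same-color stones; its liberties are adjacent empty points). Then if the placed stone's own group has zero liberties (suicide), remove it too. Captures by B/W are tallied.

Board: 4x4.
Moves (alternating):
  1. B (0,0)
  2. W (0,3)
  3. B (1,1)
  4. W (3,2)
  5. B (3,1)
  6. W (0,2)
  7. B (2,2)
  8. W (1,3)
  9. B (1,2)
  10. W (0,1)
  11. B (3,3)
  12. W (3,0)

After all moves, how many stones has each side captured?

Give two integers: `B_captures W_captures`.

Answer: 1 0

Derivation:
Move 1: B@(0,0) -> caps B=0 W=0
Move 2: W@(0,3) -> caps B=0 W=0
Move 3: B@(1,1) -> caps B=0 W=0
Move 4: W@(3,2) -> caps B=0 W=0
Move 5: B@(3,1) -> caps B=0 W=0
Move 6: W@(0,2) -> caps B=0 W=0
Move 7: B@(2,2) -> caps B=0 W=0
Move 8: W@(1,3) -> caps B=0 W=0
Move 9: B@(1,2) -> caps B=0 W=0
Move 10: W@(0,1) -> caps B=0 W=0
Move 11: B@(3,3) -> caps B=1 W=0
Move 12: W@(3,0) -> caps B=1 W=0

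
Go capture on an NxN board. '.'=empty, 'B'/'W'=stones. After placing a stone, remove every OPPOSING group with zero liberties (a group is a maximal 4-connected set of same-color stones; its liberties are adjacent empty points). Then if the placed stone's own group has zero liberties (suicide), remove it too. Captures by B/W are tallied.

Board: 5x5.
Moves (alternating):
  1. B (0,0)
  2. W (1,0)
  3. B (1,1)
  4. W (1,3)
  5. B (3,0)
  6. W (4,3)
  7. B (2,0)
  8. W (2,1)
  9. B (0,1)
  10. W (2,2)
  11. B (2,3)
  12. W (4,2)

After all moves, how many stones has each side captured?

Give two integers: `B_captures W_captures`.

Move 1: B@(0,0) -> caps B=0 W=0
Move 2: W@(1,0) -> caps B=0 W=0
Move 3: B@(1,1) -> caps B=0 W=0
Move 4: W@(1,3) -> caps B=0 W=0
Move 5: B@(3,0) -> caps B=0 W=0
Move 6: W@(4,3) -> caps B=0 W=0
Move 7: B@(2,0) -> caps B=1 W=0
Move 8: W@(2,1) -> caps B=1 W=0
Move 9: B@(0,1) -> caps B=1 W=0
Move 10: W@(2,2) -> caps B=1 W=0
Move 11: B@(2,3) -> caps B=1 W=0
Move 12: W@(4,2) -> caps B=1 W=0

Answer: 1 0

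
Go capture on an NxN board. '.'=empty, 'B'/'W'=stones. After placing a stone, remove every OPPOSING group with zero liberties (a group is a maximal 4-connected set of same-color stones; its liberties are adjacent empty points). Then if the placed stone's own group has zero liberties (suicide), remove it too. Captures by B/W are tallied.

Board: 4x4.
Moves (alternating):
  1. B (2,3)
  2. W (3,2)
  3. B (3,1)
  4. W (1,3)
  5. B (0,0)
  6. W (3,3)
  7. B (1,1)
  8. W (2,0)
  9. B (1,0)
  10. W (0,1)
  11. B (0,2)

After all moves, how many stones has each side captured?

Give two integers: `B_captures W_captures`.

Move 1: B@(2,3) -> caps B=0 W=0
Move 2: W@(3,2) -> caps B=0 W=0
Move 3: B@(3,1) -> caps B=0 W=0
Move 4: W@(1,3) -> caps B=0 W=0
Move 5: B@(0,0) -> caps B=0 W=0
Move 6: W@(3,3) -> caps B=0 W=0
Move 7: B@(1,1) -> caps B=0 W=0
Move 8: W@(2,0) -> caps B=0 W=0
Move 9: B@(1,0) -> caps B=0 W=0
Move 10: W@(0,1) -> caps B=0 W=0
Move 11: B@(0,2) -> caps B=1 W=0

Answer: 1 0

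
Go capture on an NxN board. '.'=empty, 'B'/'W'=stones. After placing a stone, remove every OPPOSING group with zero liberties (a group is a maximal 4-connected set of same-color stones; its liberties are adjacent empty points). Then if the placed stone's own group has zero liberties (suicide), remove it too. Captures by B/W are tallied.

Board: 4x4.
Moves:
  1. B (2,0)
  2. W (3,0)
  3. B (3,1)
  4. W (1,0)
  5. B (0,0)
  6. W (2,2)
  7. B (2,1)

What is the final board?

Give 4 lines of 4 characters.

Move 1: B@(2,0) -> caps B=0 W=0
Move 2: W@(3,0) -> caps B=0 W=0
Move 3: B@(3,1) -> caps B=1 W=0
Move 4: W@(1,0) -> caps B=1 W=0
Move 5: B@(0,0) -> caps B=1 W=0
Move 6: W@(2,2) -> caps B=1 W=0
Move 7: B@(2,1) -> caps B=1 W=0

Answer: B...
W...
BBW.
.B..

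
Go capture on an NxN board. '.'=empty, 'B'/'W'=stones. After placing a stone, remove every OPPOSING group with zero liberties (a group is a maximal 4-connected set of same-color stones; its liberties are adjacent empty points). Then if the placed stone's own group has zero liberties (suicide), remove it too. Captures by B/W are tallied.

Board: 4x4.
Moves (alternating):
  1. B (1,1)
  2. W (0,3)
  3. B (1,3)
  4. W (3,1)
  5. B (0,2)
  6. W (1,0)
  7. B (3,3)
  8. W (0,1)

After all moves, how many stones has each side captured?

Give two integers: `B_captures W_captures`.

Answer: 1 0

Derivation:
Move 1: B@(1,1) -> caps B=0 W=0
Move 2: W@(0,3) -> caps B=0 W=0
Move 3: B@(1,3) -> caps B=0 W=0
Move 4: W@(3,1) -> caps B=0 W=0
Move 5: B@(0,2) -> caps B=1 W=0
Move 6: W@(1,0) -> caps B=1 W=0
Move 7: B@(3,3) -> caps B=1 W=0
Move 8: W@(0,1) -> caps B=1 W=0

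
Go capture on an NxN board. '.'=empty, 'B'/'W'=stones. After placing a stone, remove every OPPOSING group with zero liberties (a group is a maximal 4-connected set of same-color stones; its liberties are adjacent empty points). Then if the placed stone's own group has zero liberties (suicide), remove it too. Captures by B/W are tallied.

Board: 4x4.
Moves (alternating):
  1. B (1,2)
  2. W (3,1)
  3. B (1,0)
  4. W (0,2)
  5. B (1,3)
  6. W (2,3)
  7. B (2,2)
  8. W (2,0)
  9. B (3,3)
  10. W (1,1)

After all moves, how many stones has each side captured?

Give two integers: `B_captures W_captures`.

Move 1: B@(1,2) -> caps B=0 W=0
Move 2: W@(3,1) -> caps B=0 W=0
Move 3: B@(1,0) -> caps B=0 W=0
Move 4: W@(0,2) -> caps B=0 W=0
Move 5: B@(1,3) -> caps B=0 W=0
Move 6: W@(2,3) -> caps B=0 W=0
Move 7: B@(2,2) -> caps B=0 W=0
Move 8: W@(2,0) -> caps B=0 W=0
Move 9: B@(3,3) -> caps B=1 W=0
Move 10: W@(1,1) -> caps B=1 W=0

Answer: 1 0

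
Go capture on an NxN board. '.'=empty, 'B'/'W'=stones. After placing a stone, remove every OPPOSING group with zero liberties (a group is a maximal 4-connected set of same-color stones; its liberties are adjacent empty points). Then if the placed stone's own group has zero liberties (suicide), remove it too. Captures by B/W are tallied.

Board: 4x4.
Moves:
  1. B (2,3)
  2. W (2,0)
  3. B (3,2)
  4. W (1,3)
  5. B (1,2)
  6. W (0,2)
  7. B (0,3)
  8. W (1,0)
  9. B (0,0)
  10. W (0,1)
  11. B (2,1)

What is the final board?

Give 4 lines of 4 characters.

Move 1: B@(2,3) -> caps B=0 W=0
Move 2: W@(2,0) -> caps B=0 W=0
Move 3: B@(3,2) -> caps B=0 W=0
Move 4: W@(1,3) -> caps B=0 W=0
Move 5: B@(1,2) -> caps B=0 W=0
Move 6: W@(0,2) -> caps B=0 W=0
Move 7: B@(0,3) -> caps B=1 W=0
Move 8: W@(1,0) -> caps B=1 W=0
Move 9: B@(0,0) -> caps B=1 W=0
Move 10: W@(0,1) -> caps B=1 W=1
Move 11: B@(2,1) -> caps B=1 W=1

Answer: .WWB
W.B.
WB.B
..B.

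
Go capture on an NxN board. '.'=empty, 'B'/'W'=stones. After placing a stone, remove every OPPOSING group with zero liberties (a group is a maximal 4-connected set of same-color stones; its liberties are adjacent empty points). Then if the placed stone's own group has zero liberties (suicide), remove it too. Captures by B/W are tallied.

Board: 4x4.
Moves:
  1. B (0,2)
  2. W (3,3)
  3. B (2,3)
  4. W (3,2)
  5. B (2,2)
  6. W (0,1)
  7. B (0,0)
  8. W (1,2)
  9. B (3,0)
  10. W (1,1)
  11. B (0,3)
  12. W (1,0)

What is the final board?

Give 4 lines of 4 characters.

Answer: .WBB
WWW.
..BB
B.WW

Derivation:
Move 1: B@(0,2) -> caps B=0 W=0
Move 2: W@(3,3) -> caps B=0 W=0
Move 3: B@(2,3) -> caps B=0 W=0
Move 4: W@(3,2) -> caps B=0 W=0
Move 5: B@(2,2) -> caps B=0 W=0
Move 6: W@(0,1) -> caps B=0 W=0
Move 7: B@(0,0) -> caps B=0 W=0
Move 8: W@(1,2) -> caps B=0 W=0
Move 9: B@(3,0) -> caps B=0 W=0
Move 10: W@(1,1) -> caps B=0 W=0
Move 11: B@(0,3) -> caps B=0 W=0
Move 12: W@(1,0) -> caps B=0 W=1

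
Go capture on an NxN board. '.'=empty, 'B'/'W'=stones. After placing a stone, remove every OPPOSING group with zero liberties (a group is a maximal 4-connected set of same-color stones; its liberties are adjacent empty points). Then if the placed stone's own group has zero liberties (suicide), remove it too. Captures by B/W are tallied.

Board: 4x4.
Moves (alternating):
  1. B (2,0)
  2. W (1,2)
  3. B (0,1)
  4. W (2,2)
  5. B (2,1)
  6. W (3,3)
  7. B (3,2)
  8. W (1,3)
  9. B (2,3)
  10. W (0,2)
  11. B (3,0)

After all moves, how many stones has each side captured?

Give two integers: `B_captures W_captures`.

Move 1: B@(2,0) -> caps B=0 W=0
Move 2: W@(1,2) -> caps B=0 W=0
Move 3: B@(0,1) -> caps B=0 W=0
Move 4: W@(2,2) -> caps B=0 W=0
Move 5: B@(2,1) -> caps B=0 W=0
Move 6: W@(3,3) -> caps B=0 W=0
Move 7: B@(3,2) -> caps B=0 W=0
Move 8: W@(1,3) -> caps B=0 W=0
Move 9: B@(2,3) -> caps B=1 W=0
Move 10: W@(0,2) -> caps B=1 W=0
Move 11: B@(3,0) -> caps B=1 W=0

Answer: 1 0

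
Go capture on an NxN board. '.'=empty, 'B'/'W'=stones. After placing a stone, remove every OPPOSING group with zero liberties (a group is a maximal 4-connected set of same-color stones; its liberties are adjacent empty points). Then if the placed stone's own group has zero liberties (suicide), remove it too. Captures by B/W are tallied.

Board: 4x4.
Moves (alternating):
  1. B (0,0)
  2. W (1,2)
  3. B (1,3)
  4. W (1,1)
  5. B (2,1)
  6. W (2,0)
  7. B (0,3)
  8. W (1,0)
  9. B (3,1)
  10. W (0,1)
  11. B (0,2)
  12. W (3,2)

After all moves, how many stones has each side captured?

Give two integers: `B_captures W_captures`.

Answer: 0 1

Derivation:
Move 1: B@(0,0) -> caps B=0 W=0
Move 2: W@(1,2) -> caps B=0 W=0
Move 3: B@(1,3) -> caps B=0 W=0
Move 4: W@(1,1) -> caps B=0 W=0
Move 5: B@(2,1) -> caps B=0 W=0
Move 6: W@(2,0) -> caps B=0 W=0
Move 7: B@(0,3) -> caps B=0 W=0
Move 8: W@(1,0) -> caps B=0 W=0
Move 9: B@(3,1) -> caps B=0 W=0
Move 10: W@(0,1) -> caps B=0 W=1
Move 11: B@(0,2) -> caps B=0 W=1
Move 12: W@(3,2) -> caps B=0 W=1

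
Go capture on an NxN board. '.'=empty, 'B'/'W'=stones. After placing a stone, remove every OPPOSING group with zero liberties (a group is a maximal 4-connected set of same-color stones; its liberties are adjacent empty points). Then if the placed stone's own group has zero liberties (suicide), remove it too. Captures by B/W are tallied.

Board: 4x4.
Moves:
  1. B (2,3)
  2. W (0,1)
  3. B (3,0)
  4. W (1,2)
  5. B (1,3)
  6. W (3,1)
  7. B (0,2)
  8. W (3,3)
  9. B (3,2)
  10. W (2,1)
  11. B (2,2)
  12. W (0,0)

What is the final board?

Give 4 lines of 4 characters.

Answer: WWB.
..WB
.WBB
BWB.

Derivation:
Move 1: B@(2,3) -> caps B=0 W=0
Move 2: W@(0,1) -> caps B=0 W=0
Move 3: B@(3,0) -> caps B=0 W=0
Move 4: W@(1,2) -> caps B=0 W=0
Move 5: B@(1,3) -> caps B=0 W=0
Move 6: W@(3,1) -> caps B=0 W=0
Move 7: B@(0,2) -> caps B=0 W=0
Move 8: W@(3,3) -> caps B=0 W=0
Move 9: B@(3,2) -> caps B=1 W=0
Move 10: W@(2,1) -> caps B=1 W=0
Move 11: B@(2,2) -> caps B=1 W=0
Move 12: W@(0,0) -> caps B=1 W=0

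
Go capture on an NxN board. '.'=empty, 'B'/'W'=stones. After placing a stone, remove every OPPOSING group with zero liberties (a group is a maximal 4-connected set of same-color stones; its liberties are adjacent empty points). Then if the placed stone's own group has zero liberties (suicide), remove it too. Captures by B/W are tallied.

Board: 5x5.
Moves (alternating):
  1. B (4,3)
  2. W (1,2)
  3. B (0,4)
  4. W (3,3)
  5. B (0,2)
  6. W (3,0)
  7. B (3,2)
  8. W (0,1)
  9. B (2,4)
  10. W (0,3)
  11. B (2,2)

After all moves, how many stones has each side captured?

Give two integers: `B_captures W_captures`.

Move 1: B@(4,3) -> caps B=0 W=0
Move 2: W@(1,2) -> caps B=0 W=0
Move 3: B@(0,4) -> caps B=0 W=0
Move 4: W@(3,3) -> caps B=0 W=0
Move 5: B@(0,2) -> caps B=0 W=0
Move 6: W@(3,0) -> caps B=0 W=0
Move 7: B@(3,2) -> caps B=0 W=0
Move 8: W@(0,1) -> caps B=0 W=0
Move 9: B@(2,4) -> caps B=0 W=0
Move 10: W@(0,3) -> caps B=0 W=1
Move 11: B@(2,2) -> caps B=0 W=1

Answer: 0 1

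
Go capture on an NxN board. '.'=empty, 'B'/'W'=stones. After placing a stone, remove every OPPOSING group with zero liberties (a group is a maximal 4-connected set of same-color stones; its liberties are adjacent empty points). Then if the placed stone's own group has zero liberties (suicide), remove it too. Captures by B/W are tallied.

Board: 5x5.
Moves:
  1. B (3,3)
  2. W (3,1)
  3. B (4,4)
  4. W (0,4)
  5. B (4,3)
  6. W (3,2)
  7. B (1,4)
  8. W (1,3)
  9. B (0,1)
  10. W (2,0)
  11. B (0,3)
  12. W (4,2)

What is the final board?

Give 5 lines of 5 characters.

Move 1: B@(3,3) -> caps B=0 W=0
Move 2: W@(3,1) -> caps B=0 W=0
Move 3: B@(4,4) -> caps B=0 W=0
Move 4: W@(0,4) -> caps B=0 W=0
Move 5: B@(4,3) -> caps B=0 W=0
Move 6: W@(3,2) -> caps B=0 W=0
Move 7: B@(1,4) -> caps B=0 W=0
Move 8: W@(1,3) -> caps B=0 W=0
Move 9: B@(0,1) -> caps B=0 W=0
Move 10: W@(2,0) -> caps B=0 W=0
Move 11: B@(0,3) -> caps B=1 W=0
Move 12: W@(4,2) -> caps B=1 W=0

Answer: .B.B.
...WB
W....
.WWB.
..WBB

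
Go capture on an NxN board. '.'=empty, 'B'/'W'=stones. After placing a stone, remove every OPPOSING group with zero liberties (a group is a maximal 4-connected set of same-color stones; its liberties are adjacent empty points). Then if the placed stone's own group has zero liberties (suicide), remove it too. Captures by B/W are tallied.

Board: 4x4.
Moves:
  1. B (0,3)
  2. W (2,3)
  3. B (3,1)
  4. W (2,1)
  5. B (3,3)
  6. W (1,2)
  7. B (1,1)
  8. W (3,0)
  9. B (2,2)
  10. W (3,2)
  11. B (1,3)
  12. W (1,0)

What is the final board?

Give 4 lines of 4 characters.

Move 1: B@(0,3) -> caps B=0 W=0
Move 2: W@(2,3) -> caps B=0 W=0
Move 3: B@(3,1) -> caps B=0 W=0
Move 4: W@(2,1) -> caps B=0 W=0
Move 5: B@(3,3) -> caps B=0 W=0
Move 6: W@(1,2) -> caps B=0 W=0
Move 7: B@(1,1) -> caps B=0 W=0
Move 8: W@(3,0) -> caps B=0 W=0
Move 9: B@(2,2) -> caps B=0 W=0
Move 10: W@(3,2) -> caps B=0 W=3
Move 11: B@(1,3) -> caps B=0 W=3
Move 12: W@(1,0) -> caps B=0 W=3

Answer: ...B
WBWB
.W.W
W.W.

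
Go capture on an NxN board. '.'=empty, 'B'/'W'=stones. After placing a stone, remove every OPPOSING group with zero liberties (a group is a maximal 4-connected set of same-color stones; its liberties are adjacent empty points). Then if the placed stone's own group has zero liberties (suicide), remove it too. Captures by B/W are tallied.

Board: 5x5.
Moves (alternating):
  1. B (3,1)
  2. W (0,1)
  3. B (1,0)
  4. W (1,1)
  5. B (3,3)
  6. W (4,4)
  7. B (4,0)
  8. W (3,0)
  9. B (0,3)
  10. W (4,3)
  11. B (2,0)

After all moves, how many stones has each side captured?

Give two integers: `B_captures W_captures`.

Answer: 1 0

Derivation:
Move 1: B@(3,1) -> caps B=0 W=0
Move 2: W@(0,1) -> caps B=0 W=0
Move 3: B@(1,0) -> caps B=0 W=0
Move 4: W@(1,1) -> caps B=0 W=0
Move 5: B@(3,3) -> caps B=0 W=0
Move 6: W@(4,4) -> caps B=0 W=0
Move 7: B@(4,0) -> caps B=0 W=0
Move 8: W@(3,0) -> caps B=0 W=0
Move 9: B@(0,3) -> caps B=0 W=0
Move 10: W@(4,3) -> caps B=0 W=0
Move 11: B@(2,0) -> caps B=1 W=0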